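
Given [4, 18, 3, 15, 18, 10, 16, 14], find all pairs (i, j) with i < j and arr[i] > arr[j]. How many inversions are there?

Finding inversions in [4, 18, 3, 15, 18, 10, 16, 14]:

(0, 2): arr[0]=4 > arr[2]=3
(1, 2): arr[1]=18 > arr[2]=3
(1, 3): arr[1]=18 > arr[3]=15
(1, 5): arr[1]=18 > arr[5]=10
(1, 6): arr[1]=18 > arr[6]=16
(1, 7): arr[1]=18 > arr[7]=14
(3, 5): arr[3]=15 > arr[5]=10
(3, 7): arr[3]=15 > arr[7]=14
(4, 5): arr[4]=18 > arr[5]=10
(4, 6): arr[4]=18 > arr[6]=16
(4, 7): arr[4]=18 > arr[7]=14
(6, 7): arr[6]=16 > arr[7]=14

Total inversions: 12

The array has 12 inversion(s): (0,2), (1,2), (1,3), (1,5), (1,6), (1,7), (3,5), (3,7), (4,5), (4,6), (4,7), (6,7). Each pair (i,j) satisfies i < j and arr[i] > arr[j].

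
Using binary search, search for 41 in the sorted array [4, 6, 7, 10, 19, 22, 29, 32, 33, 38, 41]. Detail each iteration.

Binary search for 41 in [4, 6, 7, 10, 19, 22, 29, 32, 33, 38, 41]:

lo=0, hi=10, mid=5, arr[mid]=22 -> 22 < 41, search right half
lo=6, hi=10, mid=8, arr[mid]=33 -> 33 < 41, search right half
lo=9, hi=10, mid=9, arr[mid]=38 -> 38 < 41, search right half
lo=10, hi=10, mid=10, arr[mid]=41 -> Found target at index 10!

Binary search finds 41 at index 10 after 4 comparisons. The search repeatedly halves the search space by comparing with the middle element.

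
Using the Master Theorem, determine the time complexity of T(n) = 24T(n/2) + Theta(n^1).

Master Theorem for T(n) = 24T(n/2) + O(n^1):

a = 24, b = 2, c = 1
log_b(a) = log_2(24) = 4.5850

Case 1: c = 1 < log_2(24) = 4.5850
T(n) = O(n^(log_2 24))

For T(n) = 24T(n/2) + O(n^1): log_2(24) = 4.5850. This is Case 1 of the Master Theorem (c < log_b(a), work dominated by leaves), giving O(n^(log_2 24)).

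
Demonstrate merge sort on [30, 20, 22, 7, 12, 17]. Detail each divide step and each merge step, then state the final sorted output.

Merge sort trace:

Split: [30, 20, 22, 7, 12, 17] -> [30, 20, 22] and [7, 12, 17]
  Split: [30, 20, 22] -> [30] and [20, 22]
    Split: [20, 22] -> [20] and [22]
    Merge: [20] + [22] -> [20, 22]
  Merge: [30] + [20, 22] -> [20, 22, 30]
  Split: [7, 12, 17] -> [7] and [12, 17]
    Split: [12, 17] -> [12] and [17]
    Merge: [12] + [17] -> [12, 17]
  Merge: [7] + [12, 17] -> [7, 12, 17]
Merge: [20, 22, 30] + [7, 12, 17] -> [7, 12, 17, 20, 22, 30]

Final sorted array: [7, 12, 17, 20, 22, 30]

The merge sort proceeds by recursively splitting the array and merging sorted halves.
After all merges, the sorted array is [7, 12, 17, 20, 22, 30].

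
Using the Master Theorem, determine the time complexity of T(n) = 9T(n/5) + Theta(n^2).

Master Theorem for T(n) = 9T(n/5) + O(n^2):

a = 9, b = 5, c = 2
log_b(a) = log_5(9) = 1.3652

Case 3: c = 2 > log_5(9) = 1.3652
T(n) = O(n^2) = O(n^2)

For T(n) = 9T(n/5) + O(n^2): log_5(9) = 1.3652. This is Case 3 of the Master Theorem (c > log_b(a), work dominated by root), giving O(n^2).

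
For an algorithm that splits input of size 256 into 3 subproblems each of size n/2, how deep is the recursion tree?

For divide and conquer with division factor 2:

Problem sizes at each level:
Level 0: 256
Level 1: 128
Level 2: 64
Level 3: 32
Level 4: 16
Level 5: 8
Level 6: 4
Level 7: 2
Level 8: 1

The root is level 0 and the size-1 base case is level 8 (the tree spans levels 0 through 8, i.e. 9 levels counting the root), so the depth is the number of divisions: log_2(256) = 8

The recursion tree depth is log_2(256) = 8. At each level, the problem size is divided by 2, so it takes 8 divisions to reduce to a base case of size 1. The algorithm makes 3 recursive calls at each level.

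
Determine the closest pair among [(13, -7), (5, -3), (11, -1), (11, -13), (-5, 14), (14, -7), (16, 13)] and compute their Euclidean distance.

Computing all pairwise distances among 7 points:

d((13, -7), (5, -3)) = 8.9443
d((13, -7), (11, -1)) = 6.3246
d((13, -7), (11, -13)) = 6.3246
d((13, -7), (-5, 14)) = 27.6586
d((13, -7), (14, -7)) = 1.0 <-- minimum
d((13, -7), (16, 13)) = 20.2237
d((5, -3), (11, -1)) = 6.3246
d((5, -3), (11, -13)) = 11.6619
d((5, -3), (-5, 14)) = 19.7231
d((5, -3), (14, -7)) = 9.8489
d((5, -3), (16, 13)) = 19.4165
d((11, -1), (11, -13)) = 12.0
d((11, -1), (-5, 14)) = 21.9317
d((11, -1), (14, -7)) = 6.7082
d((11, -1), (16, 13)) = 14.8661
d((11, -13), (-5, 14)) = 31.3847
d((11, -13), (14, -7)) = 6.7082
d((11, -13), (16, 13)) = 26.4764
d((-5, 14), (14, -7)) = 28.3196
d((-5, 14), (16, 13)) = 21.0238
d((14, -7), (16, 13)) = 20.0998

Closest pair: (13, -7) and (14, -7) with distance 1.0

The closest pair is (13, -7) and (14, -7) with Euclidean distance 1.0. For 7 points, brute-force pairwise comparison is shown above. For large n, the divide-and-conquer algorithm (sort by x, recurse on halves, check the dividing strip) achieves O(n log n).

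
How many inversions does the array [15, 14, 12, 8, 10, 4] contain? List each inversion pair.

Finding inversions in [15, 14, 12, 8, 10, 4]:

(0, 1): arr[0]=15 > arr[1]=14
(0, 2): arr[0]=15 > arr[2]=12
(0, 3): arr[0]=15 > arr[3]=8
(0, 4): arr[0]=15 > arr[4]=10
(0, 5): arr[0]=15 > arr[5]=4
(1, 2): arr[1]=14 > arr[2]=12
(1, 3): arr[1]=14 > arr[3]=8
(1, 4): arr[1]=14 > arr[4]=10
(1, 5): arr[1]=14 > arr[5]=4
(2, 3): arr[2]=12 > arr[3]=8
(2, 4): arr[2]=12 > arr[4]=10
(2, 5): arr[2]=12 > arr[5]=4
(3, 5): arr[3]=8 > arr[5]=4
(4, 5): arr[4]=10 > arr[5]=4

Total inversions: 14

The array has 14 inversion(s): (0,1), (0,2), (0,3), (0,4), (0,5), (1,2), (1,3), (1,4), (1,5), (2,3), (2,4), (2,5), (3,5), (4,5). Each pair (i,j) satisfies i < j and arr[i] > arr[j].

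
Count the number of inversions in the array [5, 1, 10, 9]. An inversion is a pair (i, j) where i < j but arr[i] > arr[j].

Finding inversions in [5, 1, 10, 9]:

(0, 1): arr[0]=5 > arr[1]=1
(2, 3): arr[2]=10 > arr[3]=9

Total inversions: 2

The array has 2 inversion(s): (0,1), (2,3). Each pair (i,j) satisfies i < j and arr[i] > arr[j].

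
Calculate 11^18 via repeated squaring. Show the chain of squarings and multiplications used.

Computing 11^18 by squaring (build up from 11^1; each line after the first costs one multiplication):

11^1 = 11
11^2 = (11^1)^2 = 11^2 = 121
11^4 = (11^2)^2 = 121^2 = 14641
11^8 = (11^4)^2 = 14641^2 = 214358881
11^9 = 11 * 11^8 = 11 * 214358881 = 2357947691
11^18 = (11^9)^2 = 2357947691^2 = 5559917313492231481

Result: 5559917313492231481
Multiplications needed: 5 (5 lines after 11^1)

11^18 = 5559917313492231481. Using exponentiation by squaring, this requires 5 multiplications. The key idea: if the exponent is even, square the half-power; if odd, multiply by the base once.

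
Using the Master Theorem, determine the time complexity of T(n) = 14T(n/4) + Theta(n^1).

Master Theorem for T(n) = 14T(n/4) + O(n^1):

a = 14, b = 4, c = 1
log_b(a) = log_4(14) = 1.9037

Case 1: c = 1 < log_4(14) = 1.9037
T(n) = O(n^(log_4 14))

For T(n) = 14T(n/4) + O(n^1): log_4(14) = 1.9037. This is Case 1 of the Master Theorem (c < log_b(a), work dominated by leaves), giving O(n^(log_4 14)).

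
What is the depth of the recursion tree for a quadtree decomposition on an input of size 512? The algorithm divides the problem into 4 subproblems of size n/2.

For divide and conquer with division factor 2:

Problem sizes at each level:
Level 0: 512
Level 1: 256
Level 2: 128
Level 3: 64
Level 4: 32
Level 5: 16
Level 6: 8
Level 7: 4
Level 8: 2
Level 9: 1

The root is level 0 and the size-1 base case is level 9 (the tree spans levels 0 through 9, i.e. 10 levels counting the root), so the depth is the number of divisions: log_2(512) = 9

The recursion tree depth is log_2(512) = 9. At each level, the problem size is divided by 2, so it takes 9 divisions to reduce to a base case of size 1. The algorithm makes 4 recursive calls at each level.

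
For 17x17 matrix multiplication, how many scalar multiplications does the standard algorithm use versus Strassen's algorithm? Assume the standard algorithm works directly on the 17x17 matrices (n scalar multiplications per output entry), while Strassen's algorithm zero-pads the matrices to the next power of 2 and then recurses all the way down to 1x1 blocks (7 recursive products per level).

Matrix multiplication for 17x17 matrices:

Strassen's algorithm requires power-of-2 dimensions. Pad 17x17 to 32x32 (next power of 2).

Standard algorithm: 17^3 = 4913 multiplications
Strassen's algorithm: 7^(log2(32)) = 7^5 = 16807 multiplications
Difference: 4913 - 16807 = -11894 (Strassen uses MORE here due to padding overhead — for small or just-over-power-of-2 n, padding can outweigh the per-level savings)

Standard: 4913 multiplications (17^3). Strassen: 16807 multiplications (7^5, after padding to 32x32). Strassen reduces 8 recursive multiplications to 7 at each level.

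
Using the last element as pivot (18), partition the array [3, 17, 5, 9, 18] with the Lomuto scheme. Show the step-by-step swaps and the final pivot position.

Lomuto partition with pivot = 18:

Initial array: [3, 17, 5, 9, 18]

arr[0]=3 <= 18: swap with position 0, array becomes [3, 17, 5, 9, 18]
arr[1]=17 <= 18: swap with position 1, array becomes [3, 17, 5, 9, 18]
arr[2]=5 <= 18: swap with position 2, array becomes [3, 17, 5, 9, 18]
arr[3]=9 <= 18: swap with position 3, array becomes [3, 17, 5, 9, 18]

Place pivot at position 4: [3, 17, 5, 9, 18]
Pivot position: 4

After partitioning with pivot 18, the array becomes [3, 17, 5, 9, 18]. The pivot is placed at index 4. All elements to the left of the pivot are <= 18, and all elements to the right are > 18.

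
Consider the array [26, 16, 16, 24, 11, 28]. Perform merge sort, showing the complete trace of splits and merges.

Merge sort trace:

Split: [26, 16, 16, 24, 11, 28] -> [26, 16, 16] and [24, 11, 28]
  Split: [26, 16, 16] -> [26] and [16, 16]
    Split: [16, 16] -> [16] and [16]
    Merge: [16] + [16] -> [16, 16]
  Merge: [26] + [16, 16] -> [16, 16, 26]
  Split: [24, 11, 28] -> [24] and [11, 28]
    Split: [11, 28] -> [11] and [28]
    Merge: [11] + [28] -> [11, 28]
  Merge: [24] + [11, 28] -> [11, 24, 28]
Merge: [16, 16, 26] + [11, 24, 28] -> [11, 16, 16, 24, 26, 28]

Final sorted array: [11, 16, 16, 24, 26, 28]

The merge sort proceeds by recursively splitting the array and merging sorted halves.
After all merges, the sorted array is [11, 16, 16, 24, 26, 28].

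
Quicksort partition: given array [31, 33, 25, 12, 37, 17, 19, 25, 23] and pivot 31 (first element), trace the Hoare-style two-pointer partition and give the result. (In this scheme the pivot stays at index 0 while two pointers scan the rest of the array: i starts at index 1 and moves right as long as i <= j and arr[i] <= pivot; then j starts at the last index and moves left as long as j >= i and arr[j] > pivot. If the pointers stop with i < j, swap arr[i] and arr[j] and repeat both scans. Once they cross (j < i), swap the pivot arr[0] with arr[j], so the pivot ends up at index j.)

Hoare-style two-pointer partition with pivot = 31:

Initial array: [31, 33, 25, 12, 37, 17, 19, 25, 23]

Pointers start at i = 1, j = 8.
i stops at index 1 (arr[1]=33 > 31), j stops at index 8 (arr[8]=23 <= 31): swap arr[1] and arr[8], array becomes [31, 23, 25, 12, 37, 17, 19, 25, 33]
i stops at index 4 (arr[4]=37 > 31), j stops at index 7 (arr[7]=25 <= 31): swap arr[4] and arr[7], array becomes [31, 23, 25, 12, 25, 17, 19, 37, 33]
i ends at 7, j ends at 6: the pointers have crossed (j < i), so scanning stops.

Swap pivot arr[0] with arr[6] to place pivot at position 6: [19, 23, 25, 12, 25, 17, 31, 37, 33]
Pivot position: 6

After partitioning with pivot 31, the array becomes [19, 23, 25, 12, 25, 17, 31, 37, 33]. The pivot is placed at index 6. All elements to the left of the pivot are <= 31, and all elements to the right are > 31.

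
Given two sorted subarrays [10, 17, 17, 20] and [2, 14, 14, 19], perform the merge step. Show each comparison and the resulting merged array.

Merging process:

Compare 10 vs 2: take 2 from right. Merged: [2]
Compare 10 vs 14: take 10 from left. Merged: [2, 10]
Compare 17 vs 14: take 14 from right. Merged: [2, 10, 14]
Compare 17 vs 14: take 14 from right. Merged: [2, 10, 14, 14]
Compare 17 vs 19: take 17 from left. Merged: [2, 10, 14, 14, 17]
Compare 17 vs 19: take 17 from left. Merged: [2, 10, 14, 14, 17, 17]
Compare 20 vs 19: take 19 from right. Merged: [2, 10, 14, 14, 17, 17, 19]
Append remaining from left: [20]. Merged: [2, 10, 14, 14, 17, 17, 19, 20]

Final merged array: [2, 10, 14, 14, 17, 17, 19, 20]
Total comparisons: 7

The merged array is [2, 10, 14, 14, 17, 17, 19, 20], requiring 7 comparisons. The merge step runs in O(n) time where n is the total number of elements.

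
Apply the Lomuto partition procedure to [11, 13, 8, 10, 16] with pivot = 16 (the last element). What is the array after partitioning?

Lomuto partition with pivot = 16:

Initial array: [11, 13, 8, 10, 16]

arr[0]=11 <= 16: swap with position 0, array becomes [11, 13, 8, 10, 16]
arr[1]=13 <= 16: swap with position 1, array becomes [11, 13, 8, 10, 16]
arr[2]=8 <= 16: swap with position 2, array becomes [11, 13, 8, 10, 16]
arr[3]=10 <= 16: swap with position 3, array becomes [11, 13, 8, 10, 16]

Place pivot at position 4: [11, 13, 8, 10, 16]
Pivot position: 4

After partitioning with pivot 16, the array becomes [11, 13, 8, 10, 16]. The pivot is placed at index 4. All elements to the left of the pivot are <= 16, and all elements to the right are > 16.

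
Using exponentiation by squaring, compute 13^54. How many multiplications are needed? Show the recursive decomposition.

Computing 13^54 by squaring (build up from 13^1; each line after the first costs one multiplication):

13^1 = 13
13^2 = (13^1)^2 = 13^2 = 169
13^3 = 13 * 13^2 = 13 * 169 = 2197
13^6 = (13^3)^2 = 2197^2 = 4826809
13^12 = (13^6)^2 = 4826809^2 = 23298085122481
13^13 = 13 * 13^12 = 13 * 23298085122481 = 302875106592253
13^26 = (13^13)^2 = 302875106592253^2 = 91733330193268616658399616009
13^27 = 13 * 13^26 = 13 * 91733330193268616658399616009 = 1192533292512492016559195008117
13^54 = (13^27)^2 = 1192533292512492016559195008117^2 = 1422135653750684847524758738836375672734734444846971695885689

Result: 1422135653750684847524758738836375672734734444846971695885689
Multiplications needed: 8 (8 lines after 13^1)

13^54 = 1422135653750684847524758738836375672734734444846971695885689. Using exponentiation by squaring, this requires 8 multiplications. The key idea: if the exponent is even, square the half-power; if odd, multiply by the base once.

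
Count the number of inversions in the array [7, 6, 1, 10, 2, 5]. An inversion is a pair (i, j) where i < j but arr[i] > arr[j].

Finding inversions in [7, 6, 1, 10, 2, 5]:

(0, 1): arr[0]=7 > arr[1]=6
(0, 2): arr[0]=7 > arr[2]=1
(0, 4): arr[0]=7 > arr[4]=2
(0, 5): arr[0]=7 > arr[5]=5
(1, 2): arr[1]=6 > arr[2]=1
(1, 4): arr[1]=6 > arr[4]=2
(1, 5): arr[1]=6 > arr[5]=5
(3, 4): arr[3]=10 > arr[4]=2
(3, 5): arr[3]=10 > arr[5]=5

Total inversions: 9

The array has 9 inversion(s): (0,1), (0,2), (0,4), (0,5), (1,2), (1,4), (1,5), (3,4), (3,5). Each pair (i,j) satisfies i < j and arr[i] > arr[j].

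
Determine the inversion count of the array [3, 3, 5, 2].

Finding inversions in [3, 3, 5, 2]:

(0, 3): arr[0]=3 > arr[3]=2
(1, 3): arr[1]=3 > arr[3]=2
(2, 3): arr[2]=5 > arr[3]=2

Total inversions: 3

The array has 3 inversion(s): (0,3), (1,3), (2,3). Each pair (i,j) satisfies i < j and arr[i] > arr[j].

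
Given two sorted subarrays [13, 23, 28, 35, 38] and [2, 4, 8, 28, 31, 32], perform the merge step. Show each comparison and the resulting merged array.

Merging process:

Compare 13 vs 2: take 2 from right. Merged: [2]
Compare 13 vs 4: take 4 from right. Merged: [2, 4]
Compare 13 vs 8: take 8 from right. Merged: [2, 4, 8]
Compare 13 vs 28: take 13 from left. Merged: [2, 4, 8, 13]
Compare 23 vs 28: take 23 from left. Merged: [2, 4, 8, 13, 23]
Compare 28 vs 28: take 28 from left. Merged: [2, 4, 8, 13, 23, 28]
Compare 35 vs 28: take 28 from right. Merged: [2, 4, 8, 13, 23, 28, 28]
Compare 35 vs 31: take 31 from right. Merged: [2, 4, 8, 13, 23, 28, 28, 31]
Compare 35 vs 32: take 32 from right. Merged: [2, 4, 8, 13, 23, 28, 28, 31, 32]
Append remaining from left: [35, 38]. Merged: [2, 4, 8, 13, 23, 28, 28, 31, 32, 35, 38]

Final merged array: [2, 4, 8, 13, 23, 28, 28, 31, 32, 35, 38]
Total comparisons: 9

The merged array is [2, 4, 8, 13, 23, 28, 28, 31, 32, 35, 38], requiring 9 comparisons. The merge step runs in O(n) time where n is the total number of elements.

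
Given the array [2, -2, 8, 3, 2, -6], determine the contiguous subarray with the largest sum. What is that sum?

Using Kadane's algorithm on [2, -2, 8, 3, 2, -6]:

Scanning through the array:
Position 1 (value -2): max_ending_here = 0, max_so_far = 2
Position 2 (value 8): max_ending_here = 8, max_so_far = 8
Position 3 (value 3): max_ending_here = 11, max_so_far = 11
Position 4 (value 2): max_ending_here = 13, max_so_far = 13
Position 5 (value -6): max_ending_here = 7, max_so_far = 13

Maximum subarray: [2, -2, 8, 3, 2]
Maximum sum: 13

The maximum subarray is [2, -2, 8, 3, 2] with sum 13. This subarray runs from index 0 to index 4.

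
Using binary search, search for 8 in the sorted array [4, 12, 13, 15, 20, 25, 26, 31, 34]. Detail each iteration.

Binary search for 8 in [4, 12, 13, 15, 20, 25, 26, 31, 34]:

lo=0, hi=8, mid=4, arr[mid]=20 -> 20 > 8, search left half
lo=0, hi=3, mid=1, arr[mid]=12 -> 12 > 8, search left half
lo=0, hi=0, mid=0, arr[mid]=4 -> 4 < 8, search right half
lo=1 > hi=0, target 8 not found

Binary search determines that 8 is not in the array after 3 comparisons. The search space was exhausted without finding the target.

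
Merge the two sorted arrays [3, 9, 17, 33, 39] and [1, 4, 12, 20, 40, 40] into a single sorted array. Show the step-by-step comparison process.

Merging process:

Compare 3 vs 1: take 1 from right. Merged: [1]
Compare 3 vs 4: take 3 from left. Merged: [1, 3]
Compare 9 vs 4: take 4 from right. Merged: [1, 3, 4]
Compare 9 vs 12: take 9 from left. Merged: [1, 3, 4, 9]
Compare 17 vs 12: take 12 from right. Merged: [1, 3, 4, 9, 12]
Compare 17 vs 20: take 17 from left. Merged: [1, 3, 4, 9, 12, 17]
Compare 33 vs 20: take 20 from right. Merged: [1, 3, 4, 9, 12, 17, 20]
Compare 33 vs 40: take 33 from left. Merged: [1, 3, 4, 9, 12, 17, 20, 33]
Compare 39 vs 40: take 39 from left. Merged: [1, 3, 4, 9, 12, 17, 20, 33, 39]
Append remaining from right: [40, 40]. Merged: [1, 3, 4, 9, 12, 17, 20, 33, 39, 40, 40]

Final merged array: [1, 3, 4, 9, 12, 17, 20, 33, 39, 40, 40]
Total comparisons: 9

The merged array is [1, 3, 4, 9, 12, 17, 20, 33, 39, 40, 40], requiring 9 comparisons. The merge step runs in O(n) time where n is the total number of elements.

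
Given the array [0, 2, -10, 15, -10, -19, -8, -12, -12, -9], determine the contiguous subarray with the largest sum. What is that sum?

Using Kadane's algorithm on [0, 2, -10, 15, -10, -19, -8, -12, -12, -9]:

Scanning through the array:
Position 1 (value 2): max_ending_here = 2, max_so_far = 2
Position 2 (value -10): max_ending_here = -8, max_so_far = 2
Position 3 (value 15): max_ending_here = 15, max_so_far = 15
Position 4 (value -10): max_ending_here = 5, max_so_far = 15
Position 5 (value -19): max_ending_here = -14, max_so_far = 15
Position 6 (value -8): max_ending_here = -8, max_so_far = 15
Position 7 (value -12): max_ending_here = -12, max_so_far = 15
Position 8 (value -12): max_ending_here = -12, max_so_far = 15
Position 9 (value -9): max_ending_here = -9, max_so_far = 15

Maximum subarray: [15]
Maximum sum: 15

The maximum subarray is [15] with sum 15. This subarray runs from index 3 to index 3.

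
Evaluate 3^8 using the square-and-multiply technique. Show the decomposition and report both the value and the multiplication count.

Computing 3^8 by squaring (build up from 3^1; each line after the first costs one multiplication):

3^1 = 3
3^2 = (3^1)^2 = 3^2 = 9
3^4 = (3^2)^2 = 9^2 = 81
3^8 = (3^4)^2 = 81^2 = 6561

Result: 6561
Multiplications needed: 3 (3 lines after 3^1)

3^8 = 6561. Using exponentiation by squaring, this requires 3 multiplications. The key idea: if the exponent is even, square the half-power; if odd, multiply by the base once.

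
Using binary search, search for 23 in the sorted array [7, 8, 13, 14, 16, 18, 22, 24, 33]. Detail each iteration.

Binary search for 23 in [7, 8, 13, 14, 16, 18, 22, 24, 33]:

lo=0, hi=8, mid=4, arr[mid]=16 -> 16 < 23, search right half
lo=5, hi=8, mid=6, arr[mid]=22 -> 22 < 23, search right half
lo=7, hi=8, mid=7, arr[mid]=24 -> 24 > 23, search left half
lo=7 > hi=6, target 23 not found

Binary search determines that 23 is not in the array after 3 comparisons. The search space was exhausted without finding the target.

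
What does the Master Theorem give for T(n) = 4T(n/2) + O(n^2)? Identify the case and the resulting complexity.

Master Theorem for T(n) = 4T(n/2) + O(n^2):

a = 4, b = 2, c = 2
log_b(a) = log_2(4) = 2.0000

Case 2: c = 2 = log_2(4) = 2.0000
T(n) = O(n^2 log n) = O(n^2 log n)

For T(n) = 4T(n/2) + O(n^2): log_2(4) = 2.0000. This is Case 2 of the Master Theorem (c = log_b(a), equal work at all levels), giving O(n^2 log n).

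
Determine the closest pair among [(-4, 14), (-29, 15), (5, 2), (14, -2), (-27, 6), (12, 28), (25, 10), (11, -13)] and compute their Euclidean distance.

Computing all pairwise distances among 8 points:

d((-4, 14), (-29, 15)) = 25.02
d((-4, 14), (5, 2)) = 15.0
d((-4, 14), (14, -2)) = 24.0832
d((-4, 14), (-27, 6)) = 24.3516
d((-4, 14), (12, 28)) = 21.2603
d((-4, 14), (25, 10)) = 29.2746
d((-4, 14), (11, -13)) = 30.8869
d((-29, 15), (5, 2)) = 36.4005
d((-29, 15), (14, -2)) = 46.2385
d((-29, 15), (-27, 6)) = 9.2195 <-- minimum
d((-29, 15), (12, 28)) = 43.0116
d((-29, 15), (25, 10)) = 54.231
d((-29, 15), (11, -13)) = 48.8262
d((5, 2), (14, -2)) = 9.8489
d((5, 2), (-27, 6)) = 32.249
d((5, 2), (12, 28)) = 26.9258
d((5, 2), (25, 10)) = 21.5407
d((5, 2), (11, -13)) = 16.1555
d((14, -2), (-27, 6)) = 41.7732
d((14, -2), (12, 28)) = 30.0666
d((14, -2), (25, 10)) = 16.2788
d((14, -2), (11, -13)) = 11.4018
d((-27, 6), (12, 28)) = 44.7772
d((-27, 6), (25, 10)) = 52.1536
d((-27, 6), (11, -13)) = 42.4853
d((12, 28), (25, 10)) = 22.2036
d((12, 28), (11, -13)) = 41.0122
d((25, 10), (11, -13)) = 26.9258

Closest pair: (-29, 15) and (-27, 6) with distance 9.2195

The closest pair is (-29, 15) and (-27, 6) with Euclidean distance 9.2195. For 8 points, brute-force pairwise comparison is shown above. For large n, the divide-and-conquer algorithm (sort by x, recurse on halves, check the dividing strip) achieves O(n log n).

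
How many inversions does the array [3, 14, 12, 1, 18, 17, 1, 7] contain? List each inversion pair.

Finding inversions in [3, 14, 12, 1, 18, 17, 1, 7]:

(0, 3): arr[0]=3 > arr[3]=1
(0, 6): arr[0]=3 > arr[6]=1
(1, 2): arr[1]=14 > arr[2]=12
(1, 3): arr[1]=14 > arr[3]=1
(1, 6): arr[1]=14 > arr[6]=1
(1, 7): arr[1]=14 > arr[7]=7
(2, 3): arr[2]=12 > arr[3]=1
(2, 6): arr[2]=12 > arr[6]=1
(2, 7): arr[2]=12 > arr[7]=7
(4, 5): arr[4]=18 > arr[5]=17
(4, 6): arr[4]=18 > arr[6]=1
(4, 7): arr[4]=18 > arr[7]=7
(5, 6): arr[5]=17 > arr[6]=1
(5, 7): arr[5]=17 > arr[7]=7

Total inversions: 14

The array has 14 inversion(s): (0,3), (0,6), (1,2), (1,3), (1,6), (1,7), (2,3), (2,6), (2,7), (4,5), (4,6), (4,7), (5,6), (5,7). Each pair (i,j) satisfies i < j and arr[i] > arr[j].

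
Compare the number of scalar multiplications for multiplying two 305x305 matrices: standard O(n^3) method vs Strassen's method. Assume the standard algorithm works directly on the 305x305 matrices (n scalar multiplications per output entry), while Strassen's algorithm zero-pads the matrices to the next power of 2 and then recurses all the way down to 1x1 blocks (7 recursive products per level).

Matrix multiplication for 305x305 matrices:

Strassen's algorithm requires power-of-2 dimensions. Pad 305x305 to 512x512 (next power of 2).

Standard algorithm: 305^3 = 28372625 multiplications
Strassen's algorithm: 7^(log2(512)) = 7^9 = 40353607 multiplications
Difference: 28372625 - 40353607 = -11980982 (Strassen uses MORE here due to padding overhead — for small or just-over-power-of-2 n, padding can outweigh the per-level savings)

Standard: 28372625 multiplications (305^3). Strassen: 40353607 multiplications (7^9, after padding to 512x512). Strassen reduces 8 recursive multiplications to 7 at each level.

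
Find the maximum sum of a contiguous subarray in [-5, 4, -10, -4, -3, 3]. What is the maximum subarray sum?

Using Kadane's algorithm on [-5, 4, -10, -4, -3, 3]:

Scanning through the array:
Position 1 (value 4): max_ending_here = 4, max_so_far = 4
Position 2 (value -10): max_ending_here = -6, max_so_far = 4
Position 3 (value -4): max_ending_here = -4, max_so_far = 4
Position 4 (value -3): max_ending_here = -3, max_so_far = 4
Position 5 (value 3): max_ending_here = 3, max_so_far = 4

Maximum subarray: [4]
Maximum sum: 4

The maximum subarray is [4] with sum 4. This subarray runs from index 1 to index 1.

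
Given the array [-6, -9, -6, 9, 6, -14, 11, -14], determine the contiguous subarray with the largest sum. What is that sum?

Using Kadane's algorithm on [-6, -9, -6, 9, 6, -14, 11, -14]:

Scanning through the array:
Position 1 (value -9): max_ending_here = -9, max_so_far = -6
Position 2 (value -6): max_ending_here = -6, max_so_far = -6
Position 3 (value 9): max_ending_here = 9, max_so_far = 9
Position 4 (value 6): max_ending_here = 15, max_so_far = 15
Position 5 (value -14): max_ending_here = 1, max_so_far = 15
Position 6 (value 11): max_ending_here = 12, max_so_far = 15
Position 7 (value -14): max_ending_here = -2, max_so_far = 15

Maximum subarray: [9, 6]
Maximum sum: 15

The maximum subarray is [9, 6] with sum 15. This subarray runs from index 3 to index 4.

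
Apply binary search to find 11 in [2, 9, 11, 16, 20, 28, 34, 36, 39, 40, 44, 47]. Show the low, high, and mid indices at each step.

Binary search for 11 in [2, 9, 11, 16, 20, 28, 34, 36, 39, 40, 44, 47]:

lo=0, hi=11, mid=5, arr[mid]=28 -> 28 > 11, search left half
lo=0, hi=4, mid=2, arr[mid]=11 -> Found target at index 2!

Binary search finds 11 at index 2 after 2 comparisons. The search repeatedly halves the search space by comparing with the middle element.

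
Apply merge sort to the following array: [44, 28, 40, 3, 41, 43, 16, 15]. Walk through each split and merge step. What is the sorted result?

Merge sort trace:

Split: [44, 28, 40, 3, 41, 43, 16, 15] -> [44, 28, 40, 3] and [41, 43, 16, 15]
  Split: [44, 28, 40, 3] -> [44, 28] and [40, 3]
    Split: [44, 28] -> [44] and [28]
    Merge: [44] + [28] -> [28, 44]
    Split: [40, 3] -> [40] and [3]
    Merge: [40] + [3] -> [3, 40]
  Merge: [28, 44] + [3, 40] -> [3, 28, 40, 44]
  Split: [41, 43, 16, 15] -> [41, 43] and [16, 15]
    Split: [41, 43] -> [41] and [43]
    Merge: [41] + [43] -> [41, 43]
    Split: [16, 15] -> [16] and [15]
    Merge: [16] + [15] -> [15, 16]
  Merge: [41, 43] + [15, 16] -> [15, 16, 41, 43]
Merge: [3, 28, 40, 44] + [15, 16, 41, 43] -> [3, 15, 16, 28, 40, 41, 43, 44]

Final sorted array: [3, 15, 16, 28, 40, 41, 43, 44]

The merge sort proceeds by recursively splitting the array and merging sorted halves.
After all merges, the sorted array is [3, 15, 16, 28, 40, 41, 43, 44].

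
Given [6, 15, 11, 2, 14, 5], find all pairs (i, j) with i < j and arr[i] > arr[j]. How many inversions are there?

Finding inversions in [6, 15, 11, 2, 14, 5]:

(0, 3): arr[0]=6 > arr[3]=2
(0, 5): arr[0]=6 > arr[5]=5
(1, 2): arr[1]=15 > arr[2]=11
(1, 3): arr[1]=15 > arr[3]=2
(1, 4): arr[1]=15 > arr[4]=14
(1, 5): arr[1]=15 > arr[5]=5
(2, 3): arr[2]=11 > arr[3]=2
(2, 5): arr[2]=11 > arr[5]=5
(4, 5): arr[4]=14 > arr[5]=5

Total inversions: 9

The array has 9 inversion(s): (0,3), (0,5), (1,2), (1,3), (1,4), (1,5), (2,3), (2,5), (4,5). Each pair (i,j) satisfies i < j and arr[i] > arr[j].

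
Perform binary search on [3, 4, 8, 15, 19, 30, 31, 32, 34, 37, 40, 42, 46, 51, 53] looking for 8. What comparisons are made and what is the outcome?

Binary search for 8 in [3, 4, 8, 15, 19, 30, 31, 32, 34, 37, 40, 42, 46, 51, 53]:

lo=0, hi=14, mid=7, arr[mid]=32 -> 32 > 8, search left half
lo=0, hi=6, mid=3, arr[mid]=15 -> 15 > 8, search left half
lo=0, hi=2, mid=1, arr[mid]=4 -> 4 < 8, search right half
lo=2, hi=2, mid=2, arr[mid]=8 -> Found target at index 2!

Binary search finds 8 at index 2 after 4 comparisons. The search repeatedly halves the search space by comparing with the middle element.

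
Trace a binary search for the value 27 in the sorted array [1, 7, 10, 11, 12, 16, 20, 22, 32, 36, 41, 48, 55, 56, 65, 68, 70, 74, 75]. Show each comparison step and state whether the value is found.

Binary search for 27 in [1, 7, 10, 11, 12, 16, 20, 22, 32, 36, 41, 48, 55, 56, 65, 68, 70, 74, 75]:

lo=0, hi=18, mid=9, arr[mid]=36 -> 36 > 27, search left half
lo=0, hi=8, mid=4, arr[mid]=12 -> 12 < 27, search right half
lo=5, hi=8, mid=6, arr[mid]=20 -> 20 < 27, search right half
lo=7, hi=8, mid=7, arr[mid]=22 -> 22 < 27, search right half
lo=8, hi=8, mid=8, arr[mid]=32 -> 32 > 27, search left half
lo=8 > hi=7, target 27 not found

Binary search determines that 27 is not in the array after 5 comparisons. The search space was exhausted without finding the target.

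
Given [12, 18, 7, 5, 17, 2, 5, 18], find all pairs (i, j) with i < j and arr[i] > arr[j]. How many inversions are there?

Finding inversions in [12, 18, 7, 5, 17, 2, 5, 18]:

(0, 2): arr[0]=12 > arr[2]=7
(0, 3): arr[0]=12 > arr[3]=5
(0, 5): arr[0]=12 > arr[5]=2
(0, 6): arr[0]=12 > arr[6]=5
(1, 2): arr[1]=18 > arr[2]=7
(1, 3): arr[1]=18 > arr[3]=5
(1, 4): arr[1]=18 > arr[4]=17
(1, 5): arr[1]=18 > arr[5]=2
(1, 6): arr[1]=18 > arr[6]=5
(2, 3): arr[2]=7 > arr[3]=5
(2, 5): arr[2]=7 > arr[5]=2
(2, 6): arr[2]=7 > arr[6]=5
(3, 5): arr[3]=5 > arr[5]=2
(4, 5): arr[4]=17 > arr[5]=2
(4, 6): arr[4]=17 > arr[6]=5

Total inversions: 15

The array has 15 inversion(s): (0,2), (0,3), (0,5), (0,6), (1,2), (1,3), (1,4), (1,5), (1,6), (2,3), (2,5), (2,6), (3,5), (4,5), (4,6). Each pair (i,j) satisfies i < j and arr[i] > arr[j].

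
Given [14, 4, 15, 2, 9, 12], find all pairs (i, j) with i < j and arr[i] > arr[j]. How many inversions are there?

Finding inversions in [14, 4, 15, 2, 9, 12]:

(0, 1): arr[0]=14 > arr[1]=4
(0, 3): arr[0]=14 > arr[3]=2
(0, 4): arr[0]=14 > arr[4]=9
(0, 5): arr[0]=14 > arr[5]=12
(1, 3): arr[1]=4 > arr[3]=2
(2, 3): arr[2]=15 > arr[3]=2
(2, 4): arr[2]=15 > arr[4]=9
(2, 5): arr[2]=15 > arr[5]=12

Total inversions: 8

The array has 8 inversion(s): (0,1), (0,3), (0,4), (0,5), (1,3), (2,3), (2,4), (2,5). Each pair (i,j) satisfies i < j and arr[i] > arr[j].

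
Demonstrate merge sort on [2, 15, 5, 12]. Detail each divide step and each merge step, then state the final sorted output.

Merge sort trace:

Split: [2, 15, 5, 12] -> [2, 15] and [5, 12]
  Split: [2, 15] -> [2] and [15]
  Merge: [2] + [15] -> [2, 15]
  Split: [5, 12] -> [5] and [12]
  Merge: [5] + [12] -> [5, 12]
Merge: [2, 15] + [5, 12] -> [2, 5, 12, 15]

Final sorted array: [2, 5, 12, 15]

The merge sort proceeds by recursively splitting the array and merging sorted halves.
After all merges, the sorted array is [2, 5, 12, 15].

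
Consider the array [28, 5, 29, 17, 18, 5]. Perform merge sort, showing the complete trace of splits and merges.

Merge sort trace:

Split: [28, 5, 29, 17, 18, 5] -> [28, 5, 29] and [17, 18, 5]
  Split: [28, 5, 29] -> [28] and [5, 29]
    Split: [5, 29] -> [5] and [29]
    Merge: [5] + [29] -> [5, 29]
  Merge: [28] + [5, 29] -> [5, 28, 29]
  Split: [17, 18, 5] -> [17] and [18, 5]
    Split: [18, 5] -> [18] and [5]
    Merge: [18] + [5] -> [5, 18]
  Merge: [17] + [5, 18] -> [5, 17, 18]
Merge: [5, 28, 29] + [5, 17, 18] -> [5, 5, 17, 18, 28, 29]

Final sorted array: [5, 5, 17, 18, 28, 29]

The merge sort proceeds by recursively splitting the array and merging sorted halves.
After all merges, the sorted array is [5, 5, 17, 18, 28, 29].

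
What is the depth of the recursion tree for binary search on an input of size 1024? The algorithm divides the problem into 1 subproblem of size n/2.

For divide and conquer with division factor 2:

Problem sizes at each level:
Level 0: 1024
Level 1: 512
Level 2: 256
Level 3: 128
Level 4: 64
Level 5: 32
Level 6: 16
Level 7: 8
Level 8: 4
Level 9: 2
Level 10: 1

The root is level 0 and the size-1 base case is level 10 (the tree spans levels 0 through 10, i.e. 11 levels counting the root), so the depth is the number of divisions: log_2(1024) = 10

The recursion tree depth is log_2(1024) = 10. At each level, the problem size is divided by 2, so it takes 10 divisions to reduce to a base case of size 1. The algorithm makes 1 recursive call at each level.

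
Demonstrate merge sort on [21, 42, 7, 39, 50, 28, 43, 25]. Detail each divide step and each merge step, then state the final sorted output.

Merge sort trace:

Split: [21, 42, 7, 39, 50, 28, 43, 25] -> [21, 42, 7, 39] and [50, 28, 43, 25]
  Split: [21, 42, 7, 39] -> [21, 42] and [7, 39]
    Split: [21, 42] -> [21] and [42]
    Merge: [21] + [42] -> [21, 42]
    Split: [7, 39] -> [7] and [39]
    Merge: [7] + [39] -> [7, 39]
  Merge: [21, 42] + [7, 39] -> [7, 21, 39, 42]
  Split: [50, 28, 43, 25] -> [50, 28] and [43, 25]
    Split: [50, 28] -> [50] and [28]
    Merge: [50] + [28] -> [28, 50]
    Split: [43, 25] -> [43] and [25]
    Merge: [43] + [25] -> [25, 43]
  Merge: [28, 50] + [25, 43] -> [25, 28, 43, 50]
Merge: [7, 21, 39, 42] + [25, 28, 43, 50] -> [7, 21, 25, 28, 39, 42, 43, 50]

Final sorted array: [7, 21, 25, 28, 39, 42, 43, 50]

The merge sort proceeds by recursively splitting the array and merging sorted halves.
After all merges, the sorted array is [7, 21, 25, 28, 39, 42, 43, 50].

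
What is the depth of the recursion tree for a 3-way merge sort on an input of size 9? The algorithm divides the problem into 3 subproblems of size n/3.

For divide and conquer with division factor 3:

Problem sizes at each level:
Level 0: 9
Level 1: 3
Level 2: 1

The root is level 0 and the size-1 base case is level 2 (the tree spans levels 0 through 2, i.e. 3 levels counting the root), so the depth is the number of divisions: log_3(9) = 2

The recursion tree depth is log_3(9) = 2. At each level, the problem size is divided by 3, so it takes 2 divisions to reduce to a base case of size 1. The algorithm makes 3 recursive calls at each level.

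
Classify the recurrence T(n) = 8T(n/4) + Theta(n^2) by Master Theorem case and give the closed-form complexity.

Master Theorem for T(n) = 8T(n/4) + O(n^2):

a = 8, b = 4, c = 2
log_b(a) = log_4(8) = 1.5000

Case 3: c = 2 > log_4(8) = 1.5000
T(n) = O(n^2) = O(n^2)

For T(n) = 8T(n/4) + O(n^2): log_4(8) = 1.5000. This is Case 3 of the Master Theorem (c > log_b(a), work dominated by root), giving O(n^2).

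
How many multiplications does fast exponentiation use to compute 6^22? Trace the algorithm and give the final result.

Computing 6^22 by squaring (build up from 6^1; each line after the first costs one multiplication):

6^1 = 6
6^2 = (6^1)^2 = 6^2 = 36
6^4 = (6^2)^2 = 36^2 = 1296
6^5 = 6 * 6^4 = 6 * 1296 = 7776
6^10 = (6^5)^2 = 7776^2 = 60466176
6^11 = 6 * 6^10 = 6 * 60466176 = 362797056
6^22 = (6^11)^2 = 362797056^2 = 131621703842267136

Result: 131621703842267136
Multiplications needed: 6 (6 lines after 6^1)

6^22 = 131621703842267136. Using exponentiation by squaring, this requires 6 multiplications. The key idea: if the exponent is even, square the half-power; if odd, multiply by the base once.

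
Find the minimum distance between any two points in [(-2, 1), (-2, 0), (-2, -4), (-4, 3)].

Computing all pairwise distances among 4 points:

d((-2, 1), (-2, 0)) = 1.0 <-- minimum
d((-2, 1), (-2, -4)) = 5.0
d((-2, 1), (-4, 3)) = 2.8284
d((-2, 0), (-2, -4)) = 4.0
d((-2, 0), (-4, 3)) = 3.6056
d((-2, -4), (-4, 3)) = 7.2801

Closest pair: (-2, 1) and (-2, 0) with distance 1.0

The closest pair is (-2, 1) and (-2, 0) with Euclidean distance 1.0. For 4 points, brute-force pairwise comparison is shown above. For large n, the divide-and-conquer algorithm (sort by x, recurse on halves, check the dividing strip) achieves O(n log n).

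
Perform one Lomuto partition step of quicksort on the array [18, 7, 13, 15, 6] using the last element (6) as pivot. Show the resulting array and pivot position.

Lomuto partition with pivot = 6:

Initial array: [18, 7, 13, 15, 6]

arr[0]=18 > 6: no swap
arr[1]=7 > 6: no swap
arr[2]=13 > 6: no swap
arr[3]=15 > 6: no swap

Place pivot at position 0: [6, 7, 13, 15, 18]
Pivot position: 0

After partitioning with pivot 6, the array becomes [6, 7, 13, 15, 18]. The pivot is placed at index 0. All elements to the left of the pivot are <= 6, and all elements to the right are > 6.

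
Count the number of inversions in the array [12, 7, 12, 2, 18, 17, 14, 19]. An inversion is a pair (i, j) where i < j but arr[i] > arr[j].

Finding inversions in [12, 7, 12, 2, 18, 17, 14, 19]:

(0, 1): arr[0]=12 > arr[1]=7
(0, 3): arr[0]=12 > arr[3]=2
(1, 3): arr[1]=7 > arr[3]=2
(2, 3): arr[2]=12 > arr[3]=2
(4, 5): arr[4]=18 > arr[5]=17
(4, 6): arr[4]=18 > arr[6]=14
(5, 6): arr[5]=17 > arr[6]=14

Total inversions: 7

The array has 7 inversion(s): (0,1), (0,3), (1,3), (2,3), (4,5), (4,6), (5,6). Each pair (i,j) satisfies i < j and arr[i] > arr[j].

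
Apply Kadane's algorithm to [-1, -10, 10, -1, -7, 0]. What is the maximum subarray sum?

Using Kadane's algorithm on [-1, -10, 10, -1, -7, 0]:

Scanning through the array:
Position 1 (value -10): max_ending_here = -10, max_so_far = -1
Position 2 (value 10): max_ending_here = 10, max_so_far = 10
Position 3 (value -1): max_ending_here = 9, max_so_far = 10
Position 4 (value -7): max_ending_here = 2, max_so_far = 10
Position 5 (value 0): max_ending_here = 2, max_so_far = 10

Maximum subarray: [10]
Maximum sum: 10

The maximum subarray is [10] with sum 10. This subarray runs from index 2 to index 2.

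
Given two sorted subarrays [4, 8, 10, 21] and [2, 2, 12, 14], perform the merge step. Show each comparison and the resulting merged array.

Merging process:

Compare 4 vs 2: take 2 from right. Merged: [2]
Compare 4 vs 2: take 2 from right. Merged: [2, 2]
Compare 4 vs 12: take 4 from left. Merged: [2, 2, 4]
Compare 8 vs 12: take 8 from left. Merged: [2, 2, 4, 8]
Compare 10 vs 12: take 10 from left. Merged: [2, 2, 4, 8, 10]
Compare 21 vs 12: take 12 from right. Merged: [2, 2, 4, 8, 10, 12]
Compare 21 vs 14: take 14 from right. Merged: [2, 2, 4, 8, 10, 12, 14]
Append remaining from left: [21]. Merged: [2, 2, 4, 8, 10, 12, 14, 21]

Final merged array: [2, 2, 4, 8, 10, 12, 14, 21]
Total comparisons: 7

The merged array is [2, 2, 4, 8, 10, 12, 14, 21], requiring 7 comparisons. The merge step runs in O(n) time where n is the total number of elements.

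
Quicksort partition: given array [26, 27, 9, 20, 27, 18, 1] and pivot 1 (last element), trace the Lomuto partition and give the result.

Lomuto partition with pivot = 1:

Initial array: [26, 27, 9, 20, 27, 18, 1]

arr[0]=26 > 1: no swap
arr[1]=27 > 1: no swap
arr[2]=9 > 1: no swap
arr[3]=20 > 1: no swap
arr[4]=27 > 1: no swap
arr[5]=18 > 1: no swap

Place pivot at position 0: [1, 27, 9, 20, 27, 18, 26]
Pivot position: 0

After partitioning with pivot 1, the array becomes [1, 27, 9, 20, 27, 18, 26]. The pivot is placed at index 0. All elements to the left of the pivot are <= 1, and all elements to the right are > 1.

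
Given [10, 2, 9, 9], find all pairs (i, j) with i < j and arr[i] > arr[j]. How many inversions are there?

Finding inversions in [10, 2, 9, 9]:

(0, 1): arr[0]=10 > arr[1]=2
(0, 2): arr[0]=10 > arr[2]=9
(0, 3): arr[0]=10 > arr[3]=9

Total inversions: 3

The array has 3 inversion(s): (0,1), (0,2), (0,3). Each pair (i,j) satisfies i < j and arr[i] > arr[j].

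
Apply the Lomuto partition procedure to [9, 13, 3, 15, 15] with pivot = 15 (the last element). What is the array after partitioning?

Lomuto partition with pivot = 15:

Initial array: [9, 13, 3, 15, 15]

arr[0]=9 <= 15: swap with position 0, array becomes [9, 13, 3, 15, 15]
arr[1]=13 <= 15: swap with position 1, array becomes [9, 13, 3, 15, 15]
arr[2]=3 <= 15: swap with position 2, array becomes [9, 13, 3, 15, 15]
arr[3]=15 <= 15: swap with position 3, array becomes [9, 13, 3, 15, 15]

Place pivot at position 4: [9, 13, 3, 15, 15]
Pivot position: 4

After partitioning with pivot 15, the array becomes [9, 13, 3, 15, 15]. The pivot is placed at index 4. All elements to the left of the pivot are <= 15, and all elements to the right are > 15.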